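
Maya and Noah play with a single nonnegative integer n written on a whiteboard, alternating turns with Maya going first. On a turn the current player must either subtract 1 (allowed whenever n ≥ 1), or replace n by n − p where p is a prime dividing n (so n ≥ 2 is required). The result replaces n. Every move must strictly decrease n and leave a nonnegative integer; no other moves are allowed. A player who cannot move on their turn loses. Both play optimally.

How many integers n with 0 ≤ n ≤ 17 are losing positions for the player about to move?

5

Use the standard recursion: the mover loses at a terminal position; elsewhere, the mover wins exactly when some move hands the opponent an L position.
n=0: no move → L
n=1: reaches L-position 0 → W
n=2: reaches L-position 0 → W
n=3: reaches L-position 0 → W
n=4: only reaches 2(W), 3(W), all W → L
n=5: reaches L-position 0 → W
n=6: reaches L-position 4 → W
n=7: reaches L-position 0 → W
n=8: only reaches 6(W), 7(W), all W → L
n=9: reaches L-position 8 → W
n=10: reaches L-position 8 → W
n=11: reaches L-position 0 → W
n=12: only reaches 9(W), 10(W), 11(W), all W → L
n=13: reaches L-position 0 → W
n=14: reaches L-position 12 → W
n=15: reaches L-position 12 → W
n=16: only reaches 14(W), 15(W), all W → L
n=17: reaches L-position 0 → W
L entries with 0 ≤ n ≤ 17: n = 0, 4, 8, 12, 16; that makes 5.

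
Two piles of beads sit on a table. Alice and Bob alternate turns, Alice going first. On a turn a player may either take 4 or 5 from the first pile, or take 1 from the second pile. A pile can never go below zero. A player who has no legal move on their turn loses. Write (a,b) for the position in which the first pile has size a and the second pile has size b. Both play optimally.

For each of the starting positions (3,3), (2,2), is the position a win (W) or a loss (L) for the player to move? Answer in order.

(3,3): W, (2,2): L

Compute win/loss labels from the base case upward. A position with no move is L. Any other position is W if it can reach an L in one move, else L.
No move ever increases a pile, so every position that can arise here has a ≤ 3 and b ≤ 3; it is enough to label the cells with 0 ≤ a ≤ 3 and 0 ≤ b ≤ 3.
Every move lowers a or b (never raises either), so fill the grid row by row in increasing a, and left to right within a row: each cell's successors are then already labelled.
      b=0  b=1  b=2  b=3
a=0:    L    W    L    W
a=1:    L    W    L    W
a=2:    L    W    L    W
a=3:    L    W    L    W
Cells with no legal move (terminal, hence L): (0,0), (1,0), (2,0), (3,0).
The remaining L cells, each justified by listing all of its moves:
(0,2): only reaches (0,1)(W), which is W → L
(1,2): only reaches (1,1)(W), which is W → L
(2,2): only reaches (2,1)(W), which is W → L
(3,2): only reaches (3,1)(W), which is W → L
Every other cell has at least one move into one of the L cells above, so it is W.
(3,3): the move to (3,2) reaches an L cell, so W
(2,2): one of the L cells justified above, so L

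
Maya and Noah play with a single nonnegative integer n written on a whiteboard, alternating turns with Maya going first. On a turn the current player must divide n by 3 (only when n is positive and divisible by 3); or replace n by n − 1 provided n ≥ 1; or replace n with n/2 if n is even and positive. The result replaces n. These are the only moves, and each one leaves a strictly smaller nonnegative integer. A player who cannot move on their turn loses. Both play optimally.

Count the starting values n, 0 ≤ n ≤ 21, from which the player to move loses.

Positions with no move are L. A position that does have a move is losing for the player to move precisely when every available move leads to a winning position for the opponent. Fill in the labels:
n=0: no move → L
n=1: W (go to 0, an L position)
n=2: L (sole option 1(W) is W)
n=3: W (go to 2, an L position)
n=4: W (go to 2, an L position)
n=5: L (sole option 4(W) is W)
n=6: W (go to 2, an L position)
n=7: L (sole option 6(W) is W)
n=8: W (go to 7, an L position)
n=9: L (options 3(W), 8(W) are all W)
n=10: W (go to 5, an L position)
n=11: L (sole option 10(W) is W)
n=12: W (go to 11, an L position)
n=13: L (sole option 12(W) is W)
n=14: W (go to 7, an L position)
n=15: W (go to 5, an L position)
n=16: L (options 8(W), 15(W) are all W)
n=17: W (go to 16, an L position)
n=18: W (go to 9, an L position)
n=19: L (sole option 18(W) is W)
n=20: W (go to 19, an L position)
n=21: W (go to 7, an L position)
L entries with 0 ≤ n ≤ 21: n = 0, 2, 5, 7, 9, 11, 13, 16, 19; that makes 9.

9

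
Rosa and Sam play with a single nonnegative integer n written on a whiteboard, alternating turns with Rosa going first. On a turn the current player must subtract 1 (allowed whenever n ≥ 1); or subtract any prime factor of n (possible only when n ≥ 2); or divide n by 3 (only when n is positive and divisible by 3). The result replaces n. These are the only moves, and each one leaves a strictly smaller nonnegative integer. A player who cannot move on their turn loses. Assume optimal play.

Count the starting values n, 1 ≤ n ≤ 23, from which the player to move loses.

Label each position W (a win for the player to move) or L (a loss). A position with no legal move is L; any other position is W exactly when some move reaches an L, and L when every move reaches a W.
n=0: no move → L
n=1: →0(L), so W
n=2: →0(L), so W
n=3: →0(L), so W
n=4: →2(W), 3(W) — all W, so L
n=5: →0(L), so W
n=6: →4(L), so W
n=7: →0(L), so W
n=8: →6(W), 7(W) — all W, so L
n=9: →8(L), so W
n=10: →8(L), so W
n=11: →0(L), so W
n=12: →4(L), so W
n=13: →0(L), so W
n=14: →7(W), 12(W), 13(W) — all W, so L
n=15: →14(L), so W
n=16: →14(L), so W
n=17: →0(L), so W
n=18: →6(W), 15(W), 16(W), 17(W) — all W, so L
n=19: →0(L), so W
n=20: →18(L), so W
n=21: →14(L), so W
n=22: →11(W), 20(W), 21(W) — all W, so L
n=23: →0(L), so W
L entries with 1 ≤ n ≤ 23 (n=0 is outside the asked range and is not counted): n = 4, 8, 14, 18, 22; that makes 5.

5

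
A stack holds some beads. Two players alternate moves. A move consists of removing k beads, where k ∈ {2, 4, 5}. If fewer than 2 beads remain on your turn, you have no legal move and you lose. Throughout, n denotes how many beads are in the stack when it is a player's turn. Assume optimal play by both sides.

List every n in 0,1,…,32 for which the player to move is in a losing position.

0, 1, 7, 8, 14, 15, 21, 22, 28, 29

Work bottom-up. With no move the player to move loses. Otherwise the position is W if at least one move leads to an L position for the opponent, and L if every move leads to a W.
n=0: no move → L
n=1: no move → L
n=2: →0(L), so W
n=3: →1(L), so W
n=4: →0(L), so W
n=5: →1(L), so W
n=6: →1(L), so W
n=7: →5(W), 3(W), 2(W) — all W, so L
n=8: →6(W), 4(W), 3(W) — all W, so L
n=9: →7(L), so W
n=10: →8(L), so W
n=11: →7(L), so W
n=12: →8(L), so W
n=13: →8(L), so W
n=14: →12(W), 10(W), 9(W) — all W, so L
n=15: →13(W), 11(W), 10(W) — all W, so L
n=16: →14(L), so W
n=17: →15(L), so W
n=18: →14(L), so W
n=19: →15(L), so W
n=20: →15(L), so W
n=21: →19(W), 17(W), 16(W) — all W, so L
n=22: →20(W), 18(W), 17(W) — all W, so L
n=23: →21(L), so W
n=24: →22(L), so W
n=25: →21(L), so W
n=26: →22(L), so W
n=27: →22(L), so W
n=28: →26(W), 24(W), 23(W) — all W, so L
n=29: →27(W), 25(W), 24(W) — all W, so L
n=30: →28(L), so W
n=31: →29(L), so W
n=32: →28(L), so W
Reading off the rows marked L gives the requested list; there are 10 such values of n.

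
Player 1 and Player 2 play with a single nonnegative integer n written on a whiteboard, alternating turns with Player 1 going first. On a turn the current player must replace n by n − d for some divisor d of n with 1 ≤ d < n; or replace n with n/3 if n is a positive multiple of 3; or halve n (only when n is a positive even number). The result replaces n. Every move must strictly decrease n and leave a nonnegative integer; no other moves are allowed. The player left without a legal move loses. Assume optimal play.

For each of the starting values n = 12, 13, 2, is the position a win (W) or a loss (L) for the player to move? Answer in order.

12: W, 13: L, 2: W

Classify positions by backward induction: terminal positions (no move available) are L. From any other position, the mover wins iff some move reaches an L.
n=0: no move → L
n=1: no move → L
n=2: →1(L), so W
n=3: →1(L), so W
n=4: →2(W), 3(W) — all W, so L
n=5: →4(L), so W
n=6: →4(L), so W
n=7: →6(W) only, which is W, so L
n=8: →4(L), so W
n=9: →3(W), 6(W), 8(W) — all W, so L
n=10: →9(L), so W
n=11: →10(W) only, which is W, so L
n=12: →4(L), so W
n=13: →12(W) only, which is W, so L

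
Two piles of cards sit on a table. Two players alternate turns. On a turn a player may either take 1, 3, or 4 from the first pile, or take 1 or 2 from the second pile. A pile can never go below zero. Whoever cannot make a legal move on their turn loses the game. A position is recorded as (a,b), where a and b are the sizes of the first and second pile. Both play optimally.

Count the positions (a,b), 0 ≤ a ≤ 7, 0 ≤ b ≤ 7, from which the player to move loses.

Work bottom-up. With no move the player to move loses. Otherwise the position is W if at least one move leads to an L position for the opponent, and L if every move leads to a W.
Every move lowers a or b (never raises either), so fill the grid row by row in increasing a, and left to right within a row: each cell's successors are then already labelled.
      b=0  b=1  b=2  b=3  b=4  b=5  b=6  b=7
a=0:    L    W    W    L    W    W    L    W
a=1:    W    L    W    W    L    W    W    L
a=2:    L    W    W    L    W    W    L    W
a=3:    W    L    W    W    L    W    W    L
a=4:    W    W    L    W    W    L    W    W
a=5:    W    W    W    W    W    W    W    W
a=6:    W    W    L    W    W    L    W    W
a=7:    L    W    W    L    W    W    L    W
Cells with no legal move (terminal, hence L): (0,0).
The remaining L cells, each justified by listing all of its moves:
(0,3): →(0,2)(W), (0,1)(W) — all W, so L
(0,6): →(0,5)(W), (0,4)(W) — all W, so L
(1,1): →(0,1)(W), (1,0)(W) — all W, so L
(1,4): →(0,4)(W), (1,3)(W), (1,2)(W) — all W, so L
(1,7): →(0,7)(W), (1,6)(W), (1,5)(W) — all W, so L
(2,0): →(1,0)(W) only, which is W, so L
(2,3): →(1,3)(W), (2,2)(W), (2,1)(W) — all W, so L
(2,6): →(1,6)(W), (2,5)(W), (2,4)(W) — all W, so L
(3,1): →(2,1)(W), (0,1)(W), (3,0)(W) — all W, so L
(3,4): →(2,4)(W), (0,4)(W), (3,3)(W), (3,2)(W) — all W, so L
(3,7): →(2,7)(W), (0,7)(W), (3,6)(W), (3,5)(W) — all W, so L
(4,2): →(3,2)(W), (1,2)(W), (0,2)(W), (4,1)(W), (4,0)(W) — all W, so L
(4,5): →(3,5)(W), (1,5)(W), (0,5)(W), (4,4)(W), (4,3)(W) — all W, so L
(6,2): →(5,2)(W), (3,2)(W), (2,2)(W), (6,1)(W), (6,0)(W) — all W, so L
(6,5): →(5,5)(W), (3,5)(W), (2,5)(W), (6,4)(W), (6,3)(W) — all W, so L
(7,0): →(6,0)(W), (4,0)(W), (3,0)(W) — all W, so L
(7,3): →(6,3)(W), (4,3)(W), (3,3)(W), (7,2)(W), (7,1)(W) — all W, so L
(7,6): →(6,6)(W), (4,6)(W), (3,6)(W), (7,5)(W), (7,4)(W) — all W, so L
Every other cell has at least one move into one of the L cells above, so it is W.
L cells per row: a=0: 3, a=1: 3, a=2: 3, a=3: 3, a=4: 2, a=5: 0, a=6: 2, a=7: 3; total 19.

19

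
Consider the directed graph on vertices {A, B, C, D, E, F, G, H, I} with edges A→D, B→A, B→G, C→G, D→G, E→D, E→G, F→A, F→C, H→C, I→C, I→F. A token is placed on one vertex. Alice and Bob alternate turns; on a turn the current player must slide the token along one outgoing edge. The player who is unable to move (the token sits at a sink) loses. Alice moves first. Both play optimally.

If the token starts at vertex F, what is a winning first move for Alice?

Move to A.

Label each position W (a win for the player to move) or L (a loss). A position with no legal move is L; any other position is W exactly when some move reaches an L, and L when every move reaches a W.
Every edge goes from a vertex to one that appears earlier in the order G, D, C, A, F, B, H, I, E, so processing vertices in that order labels each vertex after all of its successors.
G: no outgoing edge → L
D: reaches L-position G → W
C: reaches L-position G → W
A: only reaches D(W), which is W → L
F: reaches L-position A → W
B: reaches L-position A → W
H: only reaches C(W), which is W → L
I: only reaches F(W), C(W), all W → L
E: reaches L-position G → W
From F, the L positions reachable in one move are: A.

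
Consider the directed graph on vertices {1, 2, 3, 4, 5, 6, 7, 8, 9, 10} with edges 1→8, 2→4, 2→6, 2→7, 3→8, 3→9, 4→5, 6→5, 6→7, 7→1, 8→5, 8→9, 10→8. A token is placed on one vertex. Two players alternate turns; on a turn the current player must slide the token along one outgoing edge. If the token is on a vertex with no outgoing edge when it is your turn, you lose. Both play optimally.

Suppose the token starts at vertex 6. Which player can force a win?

Work bottom-up. With no move the player to move loses. Otherwise the position is W if at least one move leads to an L position for the opponent, and L if every move leads to a W.
Every edge goes from a vertex to one that appears earlier in the order 5, 9, 8, 10, 1, 7, 4, 6, 3, 2, so processing vertices in that order labels each vertex after all of its successors.
5: no outgoing edge → L
9: no outgoing edge → L
8: W (go to 9, an L position)
10: L (sole option 8(W) is W)
1: L (sole option 8(W) is W)
7: W (go to 1, an L position)
4: W (go to 5, an L position)
6: W (go to 5, an L position)
3: W (go to 9, an L position)
2: L (options 6(W), 4(W), 7(W) are all W)
The starting position 6 is W: the player to move should move to 5, handing over an L position.

The first player wins.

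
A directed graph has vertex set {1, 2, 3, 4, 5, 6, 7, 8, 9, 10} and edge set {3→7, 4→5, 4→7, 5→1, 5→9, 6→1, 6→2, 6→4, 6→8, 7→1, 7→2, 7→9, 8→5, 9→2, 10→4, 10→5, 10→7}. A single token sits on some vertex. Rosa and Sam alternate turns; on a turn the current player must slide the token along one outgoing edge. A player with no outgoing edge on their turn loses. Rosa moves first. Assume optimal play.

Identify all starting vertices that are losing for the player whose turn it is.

Compute win/loss labels from the base case upward. A position with no move is L. Any other position is W if it can reach an L in one move, else L.
Every edge goes from a vertex to one that appears earlier in the order 1, 2, 9, 7, 5, 4, 10, 3, 8, 6, so processing vertices in that order labels each vertex after all of its successors.
1: no outgoing edge → L
2: no outgoing edge → L
9: reaches L-position 2 → W
7: reaches L-position 2 → W
5: reaches L-position 1 → W
4: only reaches 5(W), 7(W), all W → L
10: reaches L-position 4 → W
3: only reaches 7(W), which is W → L
8: only reaches 5(W), which is W → L
6: reaches L-position 8 → W
Reading off the rows marked L gives the requested list; there are 5 such vertices.

1, 2, 3, 4, 8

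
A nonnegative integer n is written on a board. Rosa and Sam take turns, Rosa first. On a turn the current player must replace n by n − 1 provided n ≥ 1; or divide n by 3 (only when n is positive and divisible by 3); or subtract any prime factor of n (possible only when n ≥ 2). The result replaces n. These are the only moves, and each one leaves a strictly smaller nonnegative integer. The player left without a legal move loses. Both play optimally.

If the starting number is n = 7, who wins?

Label each position W (a win for the player to move) or L (a loss). A position with no legal move is L; any other position is W exactly when some move reaches an L, and L when every move reaches a W.
n=0: no move → L
n=1: reaches L-position 0 → W
n=2: reaches L-position 0 → W
n=3: reaches L-position 0 → W
n=4: only reaches 2(W), 3(W), all W → L
n=5: reaches L-position 0 → W
n=6: reaches L-position 4 → W
n=7: reaches L-position 0 → W
The starting position 7 is W: Rosa should move to 0, handing over an L position.

Rosa wins.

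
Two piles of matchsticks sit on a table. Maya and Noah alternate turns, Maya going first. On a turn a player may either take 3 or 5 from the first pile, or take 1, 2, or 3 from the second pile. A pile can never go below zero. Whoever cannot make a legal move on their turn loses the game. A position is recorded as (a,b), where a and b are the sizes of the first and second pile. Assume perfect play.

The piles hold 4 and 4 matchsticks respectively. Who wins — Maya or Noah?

Maya wins.

Positions with no move are L. A position that does have a move is losing for the player to move precisely when every available move leads to a winning position for the opponent. Fill in the labels:
No move ever increases a pile, so every position that can arise here has a ≤ 4 and b ≤ 4; it is enough to label the cells with 0 ≤ a ≤ 4 and 0 ≤ b ≤ 4.
Every move lowers a or b (never raises either), so fill the grid row by row in increasing a, and left to right within a row: each cell's successors are then already labelled.
      b=0  b=1  b=2  b=3  b=4
a=0:    L    W    W    W    L
a=1:    L    W    W    W    L
a=2:    L    W    W    W    L
a=3:    W    L    W    W    W
a=4:    W    L    W    W    W
Cells with no legal move (terminal, hence L): (0,0), (1,0), (2,0).
The remaining L cells, each justified by listing all of its moves:
(0,4): L (options (0,3)(W), (0,2)(W), (0,1)(W) are all W)
(1,4): L (options (1,3)(W), (1,2)(W), (1,1)(W) are all W)
(2,4): L (options (2,3)(W), (2,2)(W), (2,1)(W) are all W)
(3,1): L (options (0,1)(W), (3,0)(W) are all W)
(4,1): L (options (1,1)(W), (4,0)(W) are all W)
Every other cell has at least one move into one of the L cells above, so it is W.
From (4,4) Maya can move to (1,4), reaching an L position.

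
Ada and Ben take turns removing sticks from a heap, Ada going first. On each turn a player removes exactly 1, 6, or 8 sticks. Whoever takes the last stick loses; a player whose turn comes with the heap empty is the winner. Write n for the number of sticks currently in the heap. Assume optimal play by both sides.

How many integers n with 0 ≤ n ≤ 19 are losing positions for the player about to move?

Classify positions by backward induction: terminal positions (no move available) are W. From any other position, the mover wins iff some move reaches an L.
n=0: no move; the opponent has just taken the last stick and therefore loses → W
n=1: only reaches 0(W), which is W → L
n=2: reaches L-position 1 → W
n=3: only reaches 2(W), which is W → L
n=4: reaches L-position 3 → W
n=5: only reaches 4(W), which is W → L
n=6: reaches L-position 5 → W
n=7: reaches L-position 1 → W
n=8: only reaches 7(W), 2(W), 0(W), all W → L
n=9: reaches L-position 8 → W
n=10: only reaches 9(W), 4(W), 2(W), all W → L
n=11: reaches L-position 10 → W
n=12: only reaches 11(W), 6(W), 4(W), all W → L
n=13: reaches L-position 12 → W
n=14: reaches L-position 8 → W
n=15: only reaches 14(W), 9(W), 7(W), all W → L
n=16: reaches L-position 15 → W
n=17: only reaches 16(W), 11(W), 9(W), all W → L
n=18: reaches L-position 17 → W
n=19: only reaches 18(W), 13(W), 11(W), all W → L
L entries with 0 ≤ n ≤ 19: n = 1, 3, 5, 8, 10, 12, 15, 17, 19; that makes 9.

9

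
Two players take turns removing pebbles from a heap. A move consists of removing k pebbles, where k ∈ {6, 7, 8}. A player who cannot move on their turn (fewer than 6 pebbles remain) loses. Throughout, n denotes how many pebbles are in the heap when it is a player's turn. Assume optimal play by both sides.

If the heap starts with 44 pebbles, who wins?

The second player wins.

Work bottom-up. With no move the player to move loses. Otherwise the position is W if at least one move leads to an L position for the opponent, and L if every move leads to a W.
n=0: no move → L
n=1: no move → L
n=2: no move → L
n=3: no move → L
n=4: no move → L
n=5: no move → L
n=6: reaches L-position 0 → W
n=7: reaches L-position 1 → W
n=8: reaches L-position 2 → W
n=9: reaches L-position 3 → W
n=10: reaches L-position 4 → W
n=11: reaches L-position 5 → W
n=12: reaches L-position 5 → W
n=13: reaches L-position 5 → W
n=14: only reaches 8(W), 7(W), 6(W), all W → L
n=15: only reaches 9(W), 8(W), 7(W), all W → L
n=16: only reaches 10(W), 9(W), 8(W), all W → L
n=17: only reaches 11(W), 10(W), 9(W), all W → L
n=18: only reaches 12(W), 11(W), 10(W), all W → L
n=19: only reaches 13(W), 12(W), 11(W), all W → L
n=20: reaches L-position 14 → W
n=21: reaches L-position 15 → W
n=22: reaches L-position 16 → W
n=23: reaches L-position 17 → W
n=24: reaches L-position 18 → W
n=25: reaches L-position 19 → W
n=26: reaches L-position 19 → W
n=27: reaches L-position 19 → W
n=28: only reaches 22(W), 21(W), 20(W), all W → L
n=29: only reaches 23(W), 22(W), 21(W), all W → L
n=30: only reaches 24(W), 23(W), 22(W), all W → L
n=31: only reaches 25(W), 24(W), 23(W), all W → L
n=32: only reaches 26(W), 25(W), 24(W), all W → L
n=33: only reaches 27(W), 26(W), 25(W), all W → L
n=34: reaches L-position 28 → W
n=35: reaches L-position 29 → W
n=36: reaches L-position 30 → W
n=37: reaches L-position 31 → W
n=38: reaches L-position 32 → W
n=39: reaches L-position 33 → W
n=40: reaches L-position 33 → W
n=41: reaches L-position 33 → W
n=42: only reaches 36(W), 35(W), 34(W), all W → L
n=43: only reaches 37(W), 36(W), 35(W), all W → L
n=44: only reaches 38(W), 37(W), 36(W), all W → L
The starting position 44 is L: whatever the player to move does, the opponent receives a W position.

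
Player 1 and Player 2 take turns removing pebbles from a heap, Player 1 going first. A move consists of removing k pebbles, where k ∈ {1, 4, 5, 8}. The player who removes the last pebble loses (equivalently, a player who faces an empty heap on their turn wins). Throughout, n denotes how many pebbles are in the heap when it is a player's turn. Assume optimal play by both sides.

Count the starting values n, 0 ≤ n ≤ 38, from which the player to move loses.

9

Label each position W (a win for the player to move) or L (a loss). A position with no legal move is W; any other position is W exactly when some move reaches an L, and L when every move reaches a W.
n=0: no move; the opponent has just taken the last pebble and therefore loses → W
n=1: L (sole option 0(W) is W)
n=2: W (go to 1, an L position)
n=3: L (sole option 2(W) is W)
n=4: W (go to 3, an L position)
n=5: W (go to 1, an L position)
n=6: W (go to 1, an L position)
n=7: W (go to 3, an L position)
n=8: W (go to 3, an L position)
n=9: W (go to 1, an L position)
n=10: L (options 9(W), 6(W), 5(W), 2(W) are all W)
n=11: W (go to 10, an L position)
n=12: L (options 11(W), 8(W), 7(W), 4(W) are all W)
n=13: W (go to 12, an L position)
n=14: W (go to 10, an L position)
n=15: W (go to 10, an L position)
n=16: W (go to 12, an L position)
n=17: W (go to 12, an L position)
n=18: W (go to 10, an L position)
n=19: L (options 18(W), 15(W), 14(W), 11(W) are all W)
n=20: W (go to 19, an L position)
n=21: L (options 20(W), 17(W), 16(W), 13(W) are all W)
n=22: W (go to 21, an L position)
n=23: W (go to 19, an L position)
n=24: W (go to 19, an L position)
n=25: W (go to 21, an L position)
n=26: W (go to 21, an L position)
n=27: W (go to 19, an L position)
n=28: L (options 27(W), 24(W), 23(W), 20(W) are all W)
n=29: W (go to 28, an L position)
n=30: L (options 29(W), 26(W), 25(W), 22(W) are all W)
n=31: W (go to 30, an L position)
n=32: W (go to 28, an L position)
n=33: W (go to 28, an L position)
n=34: W (go to 30, an L position)
n=35: W (go to 30, an L position)
n=36: W (go to 28, an L position)
n=37: L (options 36(W), 33(W), 32(W), 29(W) are all W)
n=38: W (go to 37, an L position)
L entries with 0 ≤ n ≤ 38: n = 1, 3, 10, 12, 19, 21, 28, 30, 37; that makes 9.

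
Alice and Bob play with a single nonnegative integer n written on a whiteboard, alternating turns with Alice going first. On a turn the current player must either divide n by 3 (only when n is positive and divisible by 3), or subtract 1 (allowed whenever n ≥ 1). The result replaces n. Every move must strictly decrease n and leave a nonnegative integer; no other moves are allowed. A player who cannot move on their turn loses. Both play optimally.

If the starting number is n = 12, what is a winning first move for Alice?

Work bottom-up. With no move the player to move loses. Otherwise the position is W if at least one move leads to an L position for the opponent, and L if every move leads to a W.
n=0: no move → L
n=1: →0(L), so W
n=2: →1(W) only, which is W, so L
n=3: →2(L), so W
n=4: →3(W) only, which is W, so L
n=5: →4(L), so W
n=6: →2(L), so W
n=7: →6(W) only, which is W, so L
n=8: →7(L), so W
n=9: →3(W), 8(W) — all W, so L
n=10: →9(L), so W
n=11: →10(W) only, which is W, so L
n=12: →4(L), so W
From 12, the L positions reachable in one move are: 4, 11. Any move reaching one of these is winning.

Move to 4.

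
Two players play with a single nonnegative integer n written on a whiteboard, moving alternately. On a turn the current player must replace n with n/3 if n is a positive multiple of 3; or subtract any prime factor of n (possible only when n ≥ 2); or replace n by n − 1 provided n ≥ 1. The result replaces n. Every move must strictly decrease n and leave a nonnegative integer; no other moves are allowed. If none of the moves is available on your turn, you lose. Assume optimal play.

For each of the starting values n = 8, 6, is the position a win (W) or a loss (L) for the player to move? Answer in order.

Classify positions by backward induction: terminal positions (no move available) are L. From any other position, the mover wins iff some move reaches an L.
n=0: no move → L
n=1: W (go to 0, an L position)
n=2: W (go to 0, an L position)
n=3: W (go to 0, an L position)
n=4: L (options 2(W), 3(W) are all W)
n=5: W (go to 0, an L position)
n=6: W (go to 4, an L position)
n=7: W (go to 0, an L position)
n=8: L (options 6(W), 7(W) are all W)

8: L, 6: W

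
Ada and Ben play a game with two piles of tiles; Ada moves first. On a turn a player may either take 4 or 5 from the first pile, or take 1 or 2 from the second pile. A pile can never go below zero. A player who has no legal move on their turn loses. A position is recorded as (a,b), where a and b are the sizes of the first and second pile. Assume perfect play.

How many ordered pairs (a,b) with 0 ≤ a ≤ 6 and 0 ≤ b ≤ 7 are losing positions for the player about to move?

21

Label each position W (a win for the player to move) or L (a loss). A position with no legal move is L; any other position is W exactly when some move reaches an L, and L when every move reaches a W.
Every move lowers a or b (never raises either), so fill the grid row by row in increasing a, and left to right within a row: each cell's successors are then already labelled.
      b=0  b=1  b=2  b=3  b=4  b=5  b=6  b=7
a=0:    L    W    W    L    W    W    L    W
a=1:    L    W    W    L    W    W    L    W
a=2:    L    W    W    L    W    W    L    W
a=3:    L    W    W    L    W    W    L    W
a=4:    W    L    W    W    L    W    W    L
a=5:    W    L    W    W    L    W    W    L
a=6:    W    L    W    W    L    W    W    L
Cells with no legal move (terminal, hence L): (0,0), (1,0), (2,0), (3,0).
The remaining L cells, each justified by listing all of its moves:
(0,3): only reaches (0,2)(W), (0,1)(W), all W → L
(0,6): only reaches (0,5)(W), (0,4)(W), all W → L
(1,3): only reaches (1,2)(W), (1,1)(W), all W → L
(1,6): only reaches (1,5)(W), (1,4)(W), all W → L
(2,3): only reaches (2,2)(W), (2,1)(W), all W → L
(2,6): only reaches (2,5)(W), (2,4)(W), all W → L
(3,3): only reaches (3,2)(W), (3,1)(W), all W → L
(3,6): only reaches (3,5)(W), (3,4)(W), all W → L
(4,1): only reaches (0,1)(W), (4,0)(W), all W → L
(4,4): only reaches (0,4)(W), (4,3)(W), (4,2)(W), all W → L
(4,7): only reaches (0,7)(W), (4,6)(W), (4,5)(W), all W → L
(5,1): only reaches (1,1)(W), (0,1)(W), (5,0)(W), all W → L
(5,4): only reaches (1,4)(W), (0,4)(W), (5,3)(W), (5,2)(W), all W → L
(5,7): only reaches (1,7)(W), (0,7)(W), (5,6)(W), (5,5)(W), all W → L
(6,1): only reaches (2,1)(W), (1,1)(W), (6,0)(W), all W → L
(6,4): only reaches (2,4)(W), (1,4)(W), (6,3)(W), (6,2)(W), all W → L
(6,7): only reaches (2,7)(W), (1,7)(W), (6,6)(W), (6,5)(W), all W → L
Every other cell has at least one move into one of the L cells above, so it is W.
L cells per row: a=0: 3, a=1: 3, a=2: 3, a=3: 3, a=4: 3, a=5: 3, a=6: 3; total 21.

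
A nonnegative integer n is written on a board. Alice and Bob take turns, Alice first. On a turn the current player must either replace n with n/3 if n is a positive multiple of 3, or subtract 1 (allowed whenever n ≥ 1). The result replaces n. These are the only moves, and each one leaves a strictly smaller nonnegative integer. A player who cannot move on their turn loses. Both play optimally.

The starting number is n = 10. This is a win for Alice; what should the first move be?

Move to 9.

Use the standard recursion: the mover loses at a terminal position; elsewhere, the mover wins exactly when some move hands the opponent an L position.
n=0: no move → L
n=1: can move to 0, which is L ⇒ W
n=2: the only move is to 1(W), a W ⇒ L
n=3: can move to 2, which is L ⇒ W
n=4: the only move is to 3(W), a W ⇒ L
n=5: can move to 4, which is L ⇒ W
n=6: can move to 2, which is L ⇒ W
n=7: the only move is to 6(W), a W ⇒ L
n=8: can move to 7, which is L ⇒ W
n=9: moves to 3(W), 8(W); every one is W ⇒ L
n=10: can move to 9, which is L ⇒ W
From 10, the L positions reachable in one move are: 9.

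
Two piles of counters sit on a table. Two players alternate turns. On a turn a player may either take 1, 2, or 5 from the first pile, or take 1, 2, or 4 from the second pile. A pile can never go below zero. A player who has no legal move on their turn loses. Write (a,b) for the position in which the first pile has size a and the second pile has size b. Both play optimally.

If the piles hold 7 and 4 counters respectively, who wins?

Work bottom-up. With no move the player to move loses. Otherwise the position is W if at least one move leads to an L position for the opponent, and L if every move leads to a W.
No move ever increases a pile, so every position that can arise here has a ≤ 7 and b ≤ 4; it is enough to label the cells with 0 ≤ a ≤ 7 and 0 ≤ b ≤ 4.
Every move lowers a or b (never raises either), so fill the grid row by row in increasing a, and left to right within a row: each cell's successors are then already labelled.
      b=0  b=1  b=2  b=3  b=4
a=0:    L    W    W    L    W
a=1:    W    L    W    W    L
a=2:    W    W    L    W    W
a=3:    L    W    W    L    W
a=4:    W    L    W    W    L
a=5:    W    W    L    W    W
a=6:    L    W    W    L    W
a=7:    W    L    W    W    L
Cells with no legal move (terminal, hence L): (0,0).
The remaining L cells, each justified by listing all of its moves:
(0,3): only reaches (0,2)(W), (0,1)(W), all W → L
(1,1): only reaches (0,1)(W), (1,0)(W), all W → L
(1,4): only reaches (0,4)(W), (1,3)(W), (1,2)(W), (1,0)(W), all W → L
(2,2): only reaches (1,2)(W), (0,2)(W), (2,1)(W), (2,0)(W), all W → L
(3,0): only reaches (2,0)(W), (1,0)(W), all W → L
(3,3): only reaches (2,3)(W), (1,3)(W), (3,2)(W), (3,1)(W), all W → L
(4,1): only reaches (3,1)(W), (2,1)(W), (4,0)(W), all W → L
(4,4): only reaches (3,4)(W), (2,4)(W), (4,3)(W), (4,2)(W), (4,0)(W), all W → L
(5,2): only reaches (4,2)(W), (3,2)(W), (0,2)(W), (5,1)(W), (5,0)(W), all W → L
(6,0): only reaches (5,0)(W), (4,0)(W), (1,0)(W), all W → L
(6,3): only reaches (5,3)(W), (4,3)(W), (1,3)(W), (6,2)(W), (6,1)(W), all W → L
(7,1): only reaches (6,1)(W), (5,1)(W), (2,1)(W), (7,0)(W), all W → L
(7,4): only reaches (6,4)(W), (5,4)(W), (2,4)(W), (7,3)(W), (7,2)(W), (7,0)(W), all W → L
Every other cell has at least one move into one of the L cells above, so it is W.
The starting position (7,4) is L: whatever the player to move does, the opponent receives a W position.

The second player wins.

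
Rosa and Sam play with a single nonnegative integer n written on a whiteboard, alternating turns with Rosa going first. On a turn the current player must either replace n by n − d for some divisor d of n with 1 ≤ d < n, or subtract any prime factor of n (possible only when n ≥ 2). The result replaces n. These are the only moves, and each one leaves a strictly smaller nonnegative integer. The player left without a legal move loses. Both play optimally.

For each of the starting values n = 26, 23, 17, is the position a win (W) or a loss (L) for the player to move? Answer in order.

26: L, 23: W, 17: W

Compute win/loss labels from the base case upward. A position with no move is L. Any other position is W if it can reach an L in one move, else L.
n=0: no move → L
n=1: no move → L
n=2: reaches L-position 0 → W
n=3: reaches L-position 0 → W
n=4: only reaches 2(W), 3(W), all W → L
n=5: reaches L-position 0 → W
n=6: reaches L-position 4 → W
n=7: reaches L-position 0 → W
n=8: reaches L-position 4 → W
n=9: only reaches 6(W), 8(W), all W → L
n=10: reaches L-position 9 → W
n=11: reaches L-position 0 → W
n=12: reaches L-position 9 → W
n=13: reaches L-position 0 → W
n=14: only reaches 7(W), 12(W), 13(W), all W → L
n=15: reaches L-position 14 → W
n=16: reaches L-position 14 → W
n=17: reaches L-position 0 → W
n=18: reaches L-position 9 → W
n=19: reaches L-position 0 → W
n=20: only reaches 10(W), 15(W), 16(W), 18(W), 19(W), all W → L
n=21: reaches L-position 14 → W
n=22: reaches L-position 20 → W
n=23: reaches L-position 0 → W
n=24: reaches L-position 20 → W
n=25: reaches L-position 20 → W
n=26: only reaches 13(W), 24(W), 25(W), all W → L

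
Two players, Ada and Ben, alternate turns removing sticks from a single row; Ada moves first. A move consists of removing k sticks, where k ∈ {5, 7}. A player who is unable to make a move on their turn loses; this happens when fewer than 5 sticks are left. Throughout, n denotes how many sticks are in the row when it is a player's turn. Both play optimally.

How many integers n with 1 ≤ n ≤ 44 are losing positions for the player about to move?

19

Classify positions by backward induction: terminal positions (no move available) are L. From any other position, the mover wins iff some move reaches an L.
n=0: no move → L
n=1: no move → L
n=2: no move → L
n=3: no move → L
n=4: no move → L
n=5: W (go to 0, an L position)
n=6: W (go to 1, an L position)
n=7: W (go to 2, an L position)
n=8: W (go to 3, an L position)
n=9: W (go to 4, an L position)
n=10: W (go to 3, an L position)
n=11: W (go to 4, an L position)
n=12: L (options 7(W), 5(W) are all W)
n=13: L (options 8(W), 6(W) are all W)
n=14: L (options 9(W), 7(W) are all W)
n=15: L (options 10(W), 8(W) are all W)
n=16: L (options 11(W), 9(W) are all W)
n=17: W (go to 12, an L position)
n=18: W (go to 13, an L position)
n=19: W (go to 14, an L position)
n=20: W (go to 15, an L position)
n=21: W (go to 16, an L position)
n=22: W (go to 15, an L position)
n=23: W (go to 16, an L position)
n=24: L (options 19(W), 17(W) are all W)
n=25: L (options 20(W), 18(W) are all W)
n=26: L (options 21(W), 19(W) are all W)
n=27: L (options 22(W), 20(W) are all W)
n=28: L (options 23(W), 21(W) are all W)
n=29: W (go to 24, an L position)
n=30: W (go to 25, an L position)
n=31: W (go to 26, an L position)
n=32: W (go to 27, an L position)
n=33: W (go to 28, an L position)
n=34: W (go to 27, an L position)
n=35: W (go to 28, an L position)
n=36: L (options 31(W), 29(W) are all W)
n=37: L (options 32(W), 30(W) are all W)
n=38: L (options 33(W), 31(W) are all W)
n=39: L (options 34(W), 32(W) are all W)
n=40: L (options 35(W), 33(W) are all W)
n=41: W (go to 36, an L position)
n=42: W (go to 37, an L position)
n=43: W (go to 38, an L position)
n=44: W (go to 39, an L position)
L entries with 1 ≤ n ≤ 44 (n=0 is outside the asked range and is not counted): n = 1, 2, 3, 4, 12, 13, 14, 15, 16, 24, 25, 26, 27, 28, 36, 37, 38, 39, 40; that makes 19.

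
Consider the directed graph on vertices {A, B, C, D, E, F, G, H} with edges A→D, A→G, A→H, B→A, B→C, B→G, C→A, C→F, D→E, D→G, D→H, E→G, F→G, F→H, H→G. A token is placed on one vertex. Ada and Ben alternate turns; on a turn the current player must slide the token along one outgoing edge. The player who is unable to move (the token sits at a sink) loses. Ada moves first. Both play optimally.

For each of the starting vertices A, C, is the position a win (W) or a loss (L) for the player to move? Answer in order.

A: W, C: L

Work bottom-up. With no move the player to move loses. Otherwise the position is W if at least one move leads to an L position for the opponent, and L if every move leads to a W.
Every edge goes from a vertex to one that appears earlier in the order G, E, H, D, F, A, C, B, so processing vertices in that order labels each vertex after all of its successors.
G: no outgoing edge → L
E: can move to G, which is L ⇒ W
H: can move to G, which is L ⇒ W
D: can move to G, which is L ⇒ W
F: can move to G, which is L ⇒ W
A: can move to G, which is L ⇒ W
C: moves to A(W), F(W); every one is W ⇒ L
B: can move to C, which is L ⇒ W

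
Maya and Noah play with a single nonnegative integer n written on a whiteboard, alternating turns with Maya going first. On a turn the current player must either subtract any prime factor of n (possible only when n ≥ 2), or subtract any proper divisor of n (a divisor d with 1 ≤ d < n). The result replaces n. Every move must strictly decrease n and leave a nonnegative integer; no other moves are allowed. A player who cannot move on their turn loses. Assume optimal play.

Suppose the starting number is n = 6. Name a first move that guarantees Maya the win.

Move to 4.

Compute win/loss labels from the base case upward. A position with no move is L. Any other position is W if it can reach an L in one move, else L.
n=0: no move → L
n=1: no move → L
n=2: W (go to 0, an L position)
n=3: W (go to 0, an L position)
n=4: L (options 2(W), 3(W) are all W)
n=5: W (go to 0, an L position)
n=6: W (go to 4, an L position)
From 6, the L positions reachable in one move are: 4.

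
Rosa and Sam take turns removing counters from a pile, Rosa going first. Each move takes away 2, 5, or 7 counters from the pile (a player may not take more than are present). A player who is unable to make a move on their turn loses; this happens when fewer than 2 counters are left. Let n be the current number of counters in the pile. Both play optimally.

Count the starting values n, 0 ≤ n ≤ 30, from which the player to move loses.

Use the standard recursion: the mover loses at a terminal position; elsewhere, the mover wins exactly when some move hands the opponent an L position.
n=0: no move → L
n=1: no move → L
n=2: W (go to 0, an L position)
n=3: W (go to 1, an L position)
n=4: L (sole option 2(W) is W)
n=5: W (go to 0, an L position)
n=6: W (go to 4, an L position)
n=7: W (go to 0, an L position)
n=8: W (go to 1, an L position)
n=9: W (go to 4, an L position)
n=10: L (options 8(W), 5(W), 3(W) are all W)
n=11: W (go to 4, an L position)
n=12: W (go to 10, an L position)
n=13: L (options 11(W), 8(W), 6(W) are all W)
n=14: L (options 12(W), 9(W), 7(W) are all W)
n=15: W (go to 13, an L position)
n=16: W (go to 14, an L position)
n=17: W (go to 10, an L position)
n=18: W (go to 13, an L position)
n=19: W (go to 14, an L position)
n=20: W (go to 13, an L position)
n=21: W (go to 14, an L position)
n=22: L (options 20(W), 17(W), 15(W) are all W)
n=23: L (options 21(W), 18(W), 16(W) are all W)
n=24: W (go to 22, an L position)
n=25: W (go to 23, an L position)
n=26: L (options 24(W), 21(W), 19(W) are all W)
n=27: W (go to 22, an L position)
n=28: W (go to 26, an L position)
n=29: W (go to 22, an L position)
n=30: W (go to 23, an L position)
L entries with 0 ≤ n ≤ 30: n = 0, 1, 4, 10, 13, 14, 22, 23, 26; that makes 9.

9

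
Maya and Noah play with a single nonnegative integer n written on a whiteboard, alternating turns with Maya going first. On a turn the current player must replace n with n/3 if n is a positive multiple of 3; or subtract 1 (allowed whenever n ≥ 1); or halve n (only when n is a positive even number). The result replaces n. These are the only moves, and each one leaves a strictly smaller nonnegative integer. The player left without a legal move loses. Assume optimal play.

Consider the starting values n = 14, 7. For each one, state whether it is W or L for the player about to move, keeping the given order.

Positions with no move are L. A position that does have a move is losing for the player to move precisely when every available move leads to a winning position for the opponent. Fill in the labels:
n=0: no move → L
n=1: can move to 0, which is L ⇒ W
n=2: the only move is to 1(W), a W ⇒ L
n=3: can move to 2, which is L ⇒ W
n=4: can move to 2, which is L ⇒ W
n=5: the only move is to 4(W), a W ⇒ L
n=6: can move to 2, which is L ⇒ W
n=7: the only move is to 6(W), a W ⇒ L
n=8: can move to 7, which is L ⇒ W
n=9: moves to 3(W), 8(W); every one is W ⇒ L
n=10: can move to 5, which is L ⇒ W
n=11: the only move is to 10(W), a W ⇒ L
n=12: can move to 11, which is L ⇒ W
n=13: the only move is to 12(W), a W ⇒ L
n=14: can move to 7, which is L ⇒ W

14: W, 7: L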